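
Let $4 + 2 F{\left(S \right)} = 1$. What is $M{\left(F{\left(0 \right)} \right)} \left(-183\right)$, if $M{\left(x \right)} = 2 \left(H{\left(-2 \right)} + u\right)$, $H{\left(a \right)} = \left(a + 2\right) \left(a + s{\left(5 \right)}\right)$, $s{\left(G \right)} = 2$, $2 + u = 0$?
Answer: $732$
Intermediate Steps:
$u = -2$ ($u = -2 + 0 = -2$)
$H{\left(a \right)} = \left(2 + a\right)^{2}$ ($H{\left(a \right)} = \left(a + 2\right) \left(a + 2\right) = \left(2 + a\right) \left(2 + a\right) = \left(2 + a\right)^{2}$)
$F{\left(S \right)} = - \frac{3}{2}$ ($F{\left(S \right)} = -2 + \frac{1}{2} \cdot 1 = -2 + \frac{1}{2} = - \frac{3}{2}$)
$M{\left(x \right)} = -4$ ($M{\left(x \right)} = 2 \left(\left(4 + \left(-2\right)^{2} + 4 \left(-2\right)\right) - 2\right) = 2 \left(\left(4 + 4 - 8\right) - 2\right) = 2 \left(0 - 2\right) = 2 \left(-2\right) = -4$)
$M{\left(F{\left(0 \right)} \right)} \left(-183\right) = \left(-4\right) \left(-183\right) = 732$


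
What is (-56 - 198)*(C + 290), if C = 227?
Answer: -131318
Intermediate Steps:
(-56 - 198)*(C + 290) = (-56 - 198)*(227 + 290) = -254*517 = -131318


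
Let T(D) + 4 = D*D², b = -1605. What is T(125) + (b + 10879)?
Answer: 1962395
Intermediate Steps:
T(D) = -4 + D³ (T(D) = -4 + D*D² = -4 + D³)
T(125) + (b + 10879) = (-4 + 125³) + (-1605 + 10879) = (-4 + 1953125) + 9274 = 1953121 + 9274 = 1962395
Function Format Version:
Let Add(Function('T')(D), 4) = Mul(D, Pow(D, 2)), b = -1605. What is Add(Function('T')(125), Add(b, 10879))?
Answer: 1962395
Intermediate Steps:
Function('T')(D) = Add(-4, Pow(D, 3)) (Function('T')(D) = Add(-4, Mul(D, Pow(D, 2))) = Add(-4, Pow(D, 3)))
Add(Function('T')(125), Add(b, 10879)) = Add(Add(-4, Pow(125, 3)), Add(-1605, 10879)) = Add(Add(-4, 1953125), 9274) = Add(1953121, 9274) = 1962395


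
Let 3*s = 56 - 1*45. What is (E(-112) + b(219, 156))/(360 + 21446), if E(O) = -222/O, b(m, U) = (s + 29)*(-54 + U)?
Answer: 186703/1221136 ≈ 0.15289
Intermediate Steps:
s = 11/3 (s = (56 - 1*45)/3 = (56 - 45)/3 = (⅓)*11 = 11/3 ≈ 3.6667)
b(m, U) = -1764 + 98*U/3 (b(m, U) = (11/3 + 29)*(-54 + U) = 98*(-54 + U)/3 = -1764 + 98*U/3)
(E(-112) + b(219, 156))/(360 + 21446) = (-222/(-112) + (-1764 + (98/3)*156))/(360 + 21446) = (-222*(-1/112) + (-1764 + 5096))/21806 = (111/56 + 3332)*(1/21806) = (186703/56)*(1/21806) = 186703/1221136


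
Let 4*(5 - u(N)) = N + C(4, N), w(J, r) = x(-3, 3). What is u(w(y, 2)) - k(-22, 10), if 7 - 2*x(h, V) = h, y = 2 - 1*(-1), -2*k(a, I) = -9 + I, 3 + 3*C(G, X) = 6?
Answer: 4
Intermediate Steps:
C(G, X) = 1 (C(G, X) = -1 + (⅓)*6 = -1 + 2 = 1)
k(a, I) = 9/2 - I/2 (k(a, I) = -(-9 + I)/2 = 9/2 - I/2)
y = 3 (y = 2 + 1 = 3)
x(h, V) = 7/2 - h/2
w(J, r) = 5 (w(J, r) = 7/2 - ½*(-3) = 7/2 + 3/2 = 5)
u(N) = 19/4 - N/4 (u(N) = 5 - (N + 1)/4 = 5 - (1 + N)/4 = 5 + (-¼ - N/4) = 19/4 - N/4)
u(w(y, 2)) - k(-22, 10) = (19/4 - ¼*5) - (9/2 - ½*10) = (19/4 - 5/4) - (9/2 - 5) = 7/2 - 1*(-½) = 7/2 + ½ = 4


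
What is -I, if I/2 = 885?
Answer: -1770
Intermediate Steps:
I = 1770 (I = 2*885 = 1770)
-I = -1*1770 = -1770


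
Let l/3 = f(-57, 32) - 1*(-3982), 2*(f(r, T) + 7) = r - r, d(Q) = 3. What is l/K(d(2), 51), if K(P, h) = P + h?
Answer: 1325/6 ≈ 220.83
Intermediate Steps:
f(r, T) = -7 (f(r, T) = -7 + (r - r)/2 = -7 + (½)*0 = -7 + 0 = -7)
l = 11925 (l = 3*(-7 - 1*(-3982)) = 3*(-7 + 3982) = 3*3975 = 11925)
l/K(d(2), 51) = 11925/(3 + 51) = 11925/54 = 11925*(1/54) = 1325/6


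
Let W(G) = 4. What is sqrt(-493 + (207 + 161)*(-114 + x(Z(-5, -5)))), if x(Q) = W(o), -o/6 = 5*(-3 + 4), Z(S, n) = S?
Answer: I*sqrt(40973) ≈ 202.42*I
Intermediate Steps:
o = -30 (o = -30*(-3 + 4) = -30 ≈ -30.000)
x(Q) = 4
sqrt(-493 + (207 + 161)*(-114 + x(Z(-5, -5)))) = sqrt(-493 + (207 + 161)*(-114 + 4)) = sqrt(-493 + 368*(-110)) = sqrt(-493 - 40480) = sqrt(-40973) = I*sqrt(40973)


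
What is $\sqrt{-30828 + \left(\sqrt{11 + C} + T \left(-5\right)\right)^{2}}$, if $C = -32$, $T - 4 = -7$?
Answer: $\sqrt{-30624 + 30 i \sqrt{21}} \approx 0.3928 + 175.0 i$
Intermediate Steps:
$T = -3$ ($T = 4 - 7 = -3$)
$\sqrt{-30828 + \left(\sqrt{11 + C} + T \left(-5\right)\right)^{2}} = \sqrt{-30828 + \left(\sqrt{11 - 32} - -15\right)^{2}} = \sqrt{-30828 + \left(\sqrt{-21} + 15\right)^{2}} = \sqrt{-30828 + \left(i \sqrt{21} + 15\right)^{2}} = \sqrt{-30828 + \left(15 + i \sqrt{21}\right)^{2}}$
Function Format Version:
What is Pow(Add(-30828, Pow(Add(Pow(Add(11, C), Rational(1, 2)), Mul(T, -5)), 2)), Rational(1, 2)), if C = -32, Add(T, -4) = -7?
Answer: Pow(Add(-30624, Mul(30, I, Pow(21, Rational(1, 2)))), Rational(1, 2)) ≈ Add(0.3928, Mul(175.00, I))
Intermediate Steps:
T = -3 (T = Add(4, -7) = -3)
Pow(Add(-30828, Pow(Add(Pow(Add(11, C), Rational(1, 2)), Mul(T, -5)), 2)), Rational(1, 2)) = Pow(Add(-30828, Pow(Add(Pow(Add(11, -32), Rational(1, 2)), Mul(-3, -5)), 2)), Rational(1, 2)) = Pow(Add(-30828, Pow(Add(Pow(-21, Rational(1, 2)), 15), 2)), Rational(1, 2)) = Pow(Add(-30828, Pow(Add(Mul(I, Pow(21, Rational(1, 2))), 15), 2)), Rational(1, 2)) = Pow(Add(-30828, Pow(Add(15, Mul(I, Pow(21, Rational(1, 2)))), 2)), Rational(1, 2))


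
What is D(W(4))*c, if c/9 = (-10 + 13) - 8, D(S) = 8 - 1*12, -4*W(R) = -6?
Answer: 180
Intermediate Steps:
W(R) = 3/2 (W(R) = -1/4*(-6) = 3/2)
D(S) = -4 (D(S) = 8 - 12 = -4)
c = -45 (c = 9*((-10 + 13) - 8) = 9*(3 - 8) = 9*(-5) = -45)
D(W(4))*c = -4*(-45) = 180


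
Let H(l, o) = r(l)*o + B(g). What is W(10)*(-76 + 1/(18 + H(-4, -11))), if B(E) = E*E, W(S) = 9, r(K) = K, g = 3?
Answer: -48555/71 ≈ -683.87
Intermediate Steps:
B(E) = E²
H(l, o) = 9 + l*o (H(l, o) = l*o + 3² = l*o + 9 = 9 + l*o)
W(10)*(-76 + 1/(18 + H(-4, -11))) = 9*(-76 + 1/(18 + (9 - 4*(-11)))) = 9*(-76 + 1/(18 + (9 + 44))) = 9*(-76 + 1/(18 + 53)) = 9*(-76 + 1/71) = 9*(-5395/71) = -48555/71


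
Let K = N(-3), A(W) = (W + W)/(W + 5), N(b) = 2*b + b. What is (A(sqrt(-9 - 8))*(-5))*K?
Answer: 90*sqrt(17)/(sqrt(17) - 5*I) ≈ 36.429 + 44.176*I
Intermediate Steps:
N(b) = 3*b
A(W) = 2*W/(5 + W) (A(W) = (2*W)/(5 + W) = 2*W/(5 + W))
K = -9 (K = 3*(-3) = -9)
(A(sqrt(-9 - 8))*(-5))*K = ((2*sqrt(-9 - 8)/(5 + sqrt(-9 - 8)))*(-5))*(-9) = ((2*sqrt(-17)/(5 + sqrt(-17)))*(-5))*(-9) = ((2*(I*sqrt(17))/(5 + I*sqrt(17)))*(-5))*(-9) = ((2*I*sqrt(17)/(5 + I*sqrt(17)))*(-5))*(-9) = -10*I*sqrt(17)/(5 + I*sqrt(17))*(-9) = 90*I*sqrt(17)/(5 + I*sqrt(17))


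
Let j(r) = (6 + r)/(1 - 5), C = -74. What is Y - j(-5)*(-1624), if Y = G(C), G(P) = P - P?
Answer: -406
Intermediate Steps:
j(r) = -3/2 - r/4 (j(r) = (6 + r)/(-4) = (6 + r)*(-¼) = -3/2 - r/4)
G(P) = 0
Y = 0
Y - j(-5)*(-1624) = 0 - (-3/2 - ¼*(-5))*(-1624) = 0 - (-3/2 + 5/4)*(-1624) = 0 - 1*(-¼)*(-1624) = 0 + (¼)*(-1624) = 0 - 406 = -406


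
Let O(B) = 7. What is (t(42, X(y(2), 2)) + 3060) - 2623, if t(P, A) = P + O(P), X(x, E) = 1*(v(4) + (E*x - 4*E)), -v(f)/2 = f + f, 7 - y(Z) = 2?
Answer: 486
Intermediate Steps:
y(Z) = 5 (y(Z) = 7 - 1*2 = 7 - 2 = 5)
v(f) = -4*f (v(f) = -2*(f + f) = -4*f)
X(x, E) = -16 - 4*E + E*x (X(x, E) = 1*(-4*4 + (E*x - 4*E)) = 1*(-16 + (-4*E + E*x)) = 1*(-16 - 4*E + E*x) = -16 - 4*E + E*x)
t(P, A) = 7 + P (t(P, A) = P + 7 = 7 + P)
(t(42, X(y(2), 2)) + 3060) - 2623 = ((7 + 42) + 3060) - 2623 = (49 + 3060) - 2623 = 3109 - 2623 = 486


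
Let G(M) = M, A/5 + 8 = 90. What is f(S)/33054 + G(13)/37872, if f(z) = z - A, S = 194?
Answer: -1291775/208636848 ≈ -0.0061915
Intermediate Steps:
A = 410 (A = -40 + 5*90 = -40 + 450 = 410)
f(z) = -410 + z (f(z) = z - 1*410 = z - 410 = -410 + z)
f(S)/33054 + G(13)/37872 = (-410 + 194)/33054 + 13/37872 = -216*1/33054 + 13*(1/37872) = -36/5509 + 13/37872 = -1291775/208636848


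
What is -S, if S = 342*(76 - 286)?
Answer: 71820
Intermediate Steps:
S = -71820 (S = 342*(-210) = -71820)
-S = -1*(-71820) = 71820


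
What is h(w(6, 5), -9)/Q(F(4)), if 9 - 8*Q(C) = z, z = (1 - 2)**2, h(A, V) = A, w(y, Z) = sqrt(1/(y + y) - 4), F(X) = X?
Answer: I*sqrt(141)/6 ≈ 1.9791*I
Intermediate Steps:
w(y, Z) = sqrt(-4 + 1/(2*y)) (w(y, Z) = sqrt(1/(2*y) - 4) = sqrt(-4 + 1/(2*y)))
z = 1 (z = (-1)**2 = 1)
Q(C) = 1 (Q(C) = 9/8 - 1/8*1 = 9/8 - 1/8 = 1)
h(w(6, 5), -9)/Q(F(4)) = (sqrt(-16 + 2/6)/2)/1 = (sqrt(-16 + 2*(1/6))/2)*1 = (sqrt(-16 + 1/3)/2)*1 = (sqrt(-47/3)/2)*1 = ((I*sqrt(141)/3)/2)*1 = (I*sqrt(141)/6)*1 = I*sqrt(141)/6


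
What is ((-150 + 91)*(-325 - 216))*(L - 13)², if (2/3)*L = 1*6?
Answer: 510704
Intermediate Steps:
L = 9 (L = 3*(1*6)/2 = (3/2)*6 = 9)
((-150 + 91)*(-325 - 216))*(L - 13)² = ((-150 + 91)*(-325 - 216))*(9 - 13)² = -59*(-541)*(-4)² = 31919*16 = 510704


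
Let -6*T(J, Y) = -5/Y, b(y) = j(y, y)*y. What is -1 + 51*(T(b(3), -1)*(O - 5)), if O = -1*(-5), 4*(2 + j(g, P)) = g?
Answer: -1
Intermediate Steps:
j(g, P) = -2 + g/4
b(y) = y*(-2 + y/4) (b(y) = (-2 + y/4)*y = y*(-2 + y/4))
T(J, Y) = 5/(6*Y) (T(J, Y) = -(-5)/(6*Y) = 5/(6*Y))
O = 5
-1 + 51*(T(b(3), -1)*(O - 5)) = -1 + 51*(((5/6)/(-1))*(5 - 5)) = -1 + 51*(((5/6)*(-1))*0) = -1 + 51*(-5/6*0) = -1 + 51*0 = -1 + 0 = -1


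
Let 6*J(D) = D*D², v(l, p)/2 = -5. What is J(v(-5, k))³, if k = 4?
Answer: -125000000/27 ≈ -4.6296e+6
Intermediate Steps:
v(l, p) = -10 (v(l, p) = 2*(-5) = -10)
J(D) = D³/6 (J(D) = (D*D²)/6 = D³/6)
J(v(-5, k))³ = ((⅙)*(-10)³)³ = ((⅙)*(-1000))³ = (-500/3)³ = -125000000/27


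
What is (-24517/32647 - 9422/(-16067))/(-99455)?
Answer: 17262921/10433612190959 ≈ 1.6545e-6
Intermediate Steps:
(-24517/32647 - 9422/(-16067))/(-99455) = (-24517*1/32647 - 9422*(-1/16067))*(-1/99455) = (-24517/32647 + 9422/16067)*(-1/99455) = -86314605/524539349*(-1/99455) = 17262921/10433612190959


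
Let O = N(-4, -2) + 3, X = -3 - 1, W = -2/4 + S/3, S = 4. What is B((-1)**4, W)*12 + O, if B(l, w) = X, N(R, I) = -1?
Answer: -46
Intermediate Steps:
W = 5/6 (W = -2/4 + 4/3 = -2*1/4 + 4*(1/3) = -1/2 + 4/3 = 5/6 ≈ 0.83333)
X = -4
O = 2 (O = -1 + 3 = 2)
B(l, w) = -4
B((-1)**4, W)*12 + O = -4*12 + 2 = -48 + 2 = -46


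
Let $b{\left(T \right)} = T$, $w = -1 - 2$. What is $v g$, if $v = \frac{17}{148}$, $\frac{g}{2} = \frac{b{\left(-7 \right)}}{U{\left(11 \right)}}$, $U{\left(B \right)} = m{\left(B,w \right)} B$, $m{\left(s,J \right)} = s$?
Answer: $- \frac{119}{8954} \approx -0.01329$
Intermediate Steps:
$w = -3$ ($w = -1 - 2 = -3$)
$U{\left(B \right)} = B^{2}$ ($U{\left(B \right)} = B B = B^{2}$)
$g = - \frac{14}{121}$ ($g = 2 \left(- \frac{7}{11^{2}}\right) = 2 \left(- \frac{7}{121}\right) = - \frac{14}{121} \approx -0.1157$)
$v = \frac{17}{148}$ ($v = 17 \cdot \frac{1}{148} = \frac{17}{148} \approx 0.11486$)
$v g = \frac{17}{148} \left(- \frac{14}{121}\right) = - \frac{119}{8954}$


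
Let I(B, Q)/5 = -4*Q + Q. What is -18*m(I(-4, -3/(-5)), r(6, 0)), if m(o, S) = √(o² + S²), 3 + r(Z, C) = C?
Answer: -54*√10 ≈ -170.76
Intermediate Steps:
r(Z, C) = -3 + C
I(B, Q) = -15*Q (I(B, Q) = 5*(-4*Q + Q) = 5*(-3*Q) = -15*Q)
m(o, S) = √(S² + o²)
-18*m(I(-4, -3/(-5)), r(6, 0)) = -18*√((-3 + 0)² + (-(-45)/(-5))²) = -18*√((-3)² + (-(-45)*(-1)/5)²) = -18*√(9 + (-15*⅗)²) = -18*√(9 + (-9)²) = -18*√(9 + 81) = -54*√10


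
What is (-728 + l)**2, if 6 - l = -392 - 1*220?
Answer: 12100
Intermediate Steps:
l = 618 (l = 6 - (-392 - 1*220) = 6 - (-392 - 220) = 6 - 1*(-612) = 6 + 612 = 618)
(-728 + l)**2 = (-728 + 618)**2 = (-110)**2 = 12100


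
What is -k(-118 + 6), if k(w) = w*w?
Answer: -12544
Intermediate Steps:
k(w) = w**2
-k(-118 + 6) = -(-118 + 6)**2 = -1*(-112)**2 = -1*12544 = -12544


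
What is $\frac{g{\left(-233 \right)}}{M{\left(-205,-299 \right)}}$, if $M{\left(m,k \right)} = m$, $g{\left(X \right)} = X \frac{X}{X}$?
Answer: $\frac{233}{205} \approx 1.1366$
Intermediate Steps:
$g{\left(X \right)} = X$ ($g{\left(X \right)} = X 1 = X$)
$\frac{g{\left(-233 \right)}}{M{\left(-205,-299 \right)}} = - \frac{233}{-205} = \left(-233\right) \left(- \frac{1}{205}\right) = \frac{233}{205}$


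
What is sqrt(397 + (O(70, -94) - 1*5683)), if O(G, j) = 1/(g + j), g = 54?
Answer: I*sqrt(2114410)/20 ≈ 72.705*I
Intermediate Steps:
O(G, j) = 1/(54 + j)
sqrt(397 + (O(70, -94) - 1*5683)) = sqrt(397 + (1/(54 - 94) - 1*5683)) = sqrt(397 + (1/(-40) - 5683)) = sqrt(397 + (-1/40 - 5683)) = sqrt(397 - 227321/40) = sqrt(-211441/40) = I*sqrt(2114410)/20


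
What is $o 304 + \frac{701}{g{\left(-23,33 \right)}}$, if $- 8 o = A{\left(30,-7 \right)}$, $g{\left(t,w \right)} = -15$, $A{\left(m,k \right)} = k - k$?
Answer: $- \frac{701}{15} \approx -46.733$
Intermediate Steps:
$A{\left(m,k \right)} = 0$
$o = 0$ ($o = \left(- \frac{1}{8}\right) 0 = 0$)
$o 304 + \frac{701}{g{\left(-23,33 \right)}} = 0 \cdot 304 + \frac{701}{-15} = 0 + 701 \left(- \frac{1}{15}\right) = 0 - \frac{701}{15} = - \frac{701}{15}$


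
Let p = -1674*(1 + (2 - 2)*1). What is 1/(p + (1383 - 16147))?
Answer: -1/16438 ≈ -6.0835e-5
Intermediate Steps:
p = -1674 (p = -1674*(1 + 0*1) = -1674*(1 + 0) = -1674*1 = -1674)
1/(p + (1383 - 16147)) = 1/(-1674 + (1383 - 16147)) = 1/(-1674 - 14764) = 1/(-16438) = -1/16438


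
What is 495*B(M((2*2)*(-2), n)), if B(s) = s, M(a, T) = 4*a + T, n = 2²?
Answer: -13860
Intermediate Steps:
n = 4
M(a, T) = T + 4*a
495*B(M((2*2)*(-2), n)) = 495*(4 + 4*((2*2)*(-2))) = 495*(4 + 4*(4*(-2))) = 495*(4 + 4*(-8)) = 495*(4 - 32) = 495*(-28) = -13860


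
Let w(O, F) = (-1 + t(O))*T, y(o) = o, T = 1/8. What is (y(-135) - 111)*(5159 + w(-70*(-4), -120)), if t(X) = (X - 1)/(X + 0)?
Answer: -1421407557/1120 ≈ -1.2691e+6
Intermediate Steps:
T = ⅛ ≈ 0.12500
t(X) = (-1 + X)/X
w(O, F) = -⅛ + (-1 + O)/(8*O) (w(O, F) = (-1 + (-1 + O)/O)*(⅛) = -⅛ + (-1 + O)/(8*O))
(y(-135) - 111)*(5159 + w(-70*(-4), -120)) = (-135 - 111)*(5159 - 1/(8*((-70*(-4))))) = -246*(5159 - ⅛/280) = -246*(5159 - ⅛*1/280) = -246*(5159 - 1/2240) = -246*11556159/2240 = -1421407557/1120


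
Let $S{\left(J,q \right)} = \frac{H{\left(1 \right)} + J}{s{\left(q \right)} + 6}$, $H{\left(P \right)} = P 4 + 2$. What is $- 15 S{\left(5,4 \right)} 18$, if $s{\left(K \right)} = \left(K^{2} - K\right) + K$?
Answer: $-135$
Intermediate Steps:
$s{\left(K \right)} = K^{2}$
$H{\left(P \right)} = 2 + 4 P$ ($H{\left(P \right)} = 4 P + 2 = 2 + 4 P$)
$S{\left(J,q \right)} = \frac{6 + J}{6 + q^{2}}$ ($S{\left(J,q \right)} = \frac{\left(2 + 4 \cdot 1\right) + J}{q^{2} + 6} = \frac{\left(2 + 4\right) + J}{6 + q^{2}} = \frac{6 + J}{6 + q^{2}}$)
$- 15 S{\left(5,4 \right)} 18 = - 15 \frac{6 + 5}{6 + 4^{2}} \cdot 18 = - 15 \frac{1}{6 + 16} \cdot 11 \cdot 18 = - 15 \cdot \frac{1}{22} \cdot 11 \cdot 18 = \left(-15\right) \frac{1}{2} \cdot 18 = \left(- \frac{15}{2}\right) 18 = -135$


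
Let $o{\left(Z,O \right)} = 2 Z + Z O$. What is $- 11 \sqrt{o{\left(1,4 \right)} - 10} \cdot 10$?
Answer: $- 220 i \approx - 220.0 i$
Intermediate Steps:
$o{\left(Z,O \right)} = 2 Z + O Z$
$- 11 \sqrt{o{\left(1,4 \right)} - 10} \cdot 10 = - 11 \sqrt{1 \left(2 + 4\right) - 10} \cdot 10 = - 11 \sqrt{1 \cdot 6 - 10} \cdot 10 = - 11 \sqrt{6 - 10} \cdot 10 = - 11 \sqrt{-4} \cdot 10 = - 11 \cdot 2 i 10 = - 22 i 10 = - 220 i$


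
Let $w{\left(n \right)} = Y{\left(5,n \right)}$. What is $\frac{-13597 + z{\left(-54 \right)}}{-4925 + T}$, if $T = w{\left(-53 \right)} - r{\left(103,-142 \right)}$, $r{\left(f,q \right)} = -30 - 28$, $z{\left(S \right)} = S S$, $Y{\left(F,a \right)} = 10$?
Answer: $\frac{10681}{4857} \approx 2.1991$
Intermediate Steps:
$w{\left(n \right)} = 10$
$z{\left(S \right)} = S^{2}$
$r{\left(f,q \right)} = -58$ ($r{\left(f,q \right)} = -30 - 28 = -58$)
$T = 68$ ($T = 10 - -58 = 10 + 58 = 68$)
$\frac{-13597 + z{\left(-54 \right)}}{-4925 + T} = \frac{-13597 + \left(-54\right)^{2}}{-4925 + 68} = \frac{-13597 + 2916}{-4857} = \left(-10681\right) \left(- \frac{1}{4857}\right) = \frac{10681}{4857}$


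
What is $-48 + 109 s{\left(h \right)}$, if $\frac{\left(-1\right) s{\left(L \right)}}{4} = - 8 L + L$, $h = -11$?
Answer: $-33620$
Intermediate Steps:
$s{\left(L \right)} = 28 L$ ($s{\left(L \right)} = - 4 \left(- 8 L + L\right) = - 4 \left(- 7 L\right) = 28 L$)
$-48 + 109 s{\left(h \right)} = -48 + 109 \cdot 28 \left(-11\right) = -48 + 109 \left(-308\right) = -48 - 33572 = -33620$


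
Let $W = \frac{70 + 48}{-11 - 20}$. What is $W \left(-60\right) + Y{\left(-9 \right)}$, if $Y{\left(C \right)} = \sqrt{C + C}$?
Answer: $\frac{7080}{31} + 3 i \sqrt{2} \approx 228.39 + 4.2426 i$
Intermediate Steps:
$W = - \frac{118}{31}$ ($W = \frac{118}{-31} = 118 \left(- \frac{1}{31}\right) = - \frac{118}{31} \approx -3.8064$)
$Y{\left(C \right)} = \sqrt{2} \sqrt{C}$ ($Y{\left(C \right)} = \sqrt{2 C} = \sqrt{2} \sqrt{C}$)
$W \left(-60\right) + Y{\left(-9 \right)} = \left(- \frac{118}{31}\right) \left(-60\right) + \sqrt{2} \sqrt{-9} = \frac{7080}{31} + \sqrt{2} \cdot 3 i = \frac{7080}{31} + 3 i \sqrt{2}$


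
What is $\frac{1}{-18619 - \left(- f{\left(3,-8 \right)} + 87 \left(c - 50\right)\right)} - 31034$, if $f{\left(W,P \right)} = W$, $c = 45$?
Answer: $- \frac{564229155}{18181} \approx -31034.0$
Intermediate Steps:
$\frac{1}{-18619 - \left(- f{\left(3,-8 \right)} + 87 \left(c - 50\right)\right)} - 31034 = \frac{1}{-18619 - \left(-3 + 87 \left(45 - 50\right)\right)} - 31034 = \frac{1}{-18619 + \left(3 - -435\right)} - 31034 = \frac{1}{-18619 + \left(3 + 435\right)} - 31034 = \frac{1}{-18619 + 438} - 31034 = \frac{1}{-18181} - 31034 = - \frac{1}{18181} - 31034 = - \frac{564229155}{18181}$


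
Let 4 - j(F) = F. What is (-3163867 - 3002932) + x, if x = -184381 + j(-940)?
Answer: -6350236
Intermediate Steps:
j(F) = 4 - F
x = -183437 (x = -184381 + (4 - 1*(-940)) = -184381 + (4 + 940) = -184381 + 944 = -183437)
(-3163867 - 3002932) + x = (-3163867 - 3002932) - 183437 = -6166799 - 183437 = -6350236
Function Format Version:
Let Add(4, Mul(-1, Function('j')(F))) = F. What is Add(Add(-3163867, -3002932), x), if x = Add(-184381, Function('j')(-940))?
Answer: -6350236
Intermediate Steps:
Function('j')(F) = Add(4, Mul(-1, F))
x = -183437 (x = Add(-184381, Add(4, Mul(-1, -940))) = Add(-184381, Add(4, 940)) = Add(-184381, 944) = -183437)
Add(Add(-3163867, -3002932), x) = Add(Add(-3163867, -3002932), -183437) = Add(-6166799, -183437) = -6350236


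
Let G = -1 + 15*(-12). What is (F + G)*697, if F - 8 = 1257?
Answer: 755548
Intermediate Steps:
F = 1265 (F = 8 + 1257 = 1265)
G = -181 (G = -1 - 180 = -181)
(F + G)*697 = (1265 - 181)*697 = 1084*697 = 755548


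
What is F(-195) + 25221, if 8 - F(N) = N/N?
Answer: 25228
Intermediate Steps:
F(N) = 7 (F(N) = 8 - N/N = 8 - 1*1 = 8 - 1 = 7)
F(-195) + 25221 = 7 + 25221 = 25228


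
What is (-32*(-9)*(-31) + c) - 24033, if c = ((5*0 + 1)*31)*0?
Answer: -32961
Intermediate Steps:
c = 0 (c = ((0 + 1)*31)*0 = (1*31)*0 = 31*0 = 0)
(-32*(-9)*(-31) + c) - 24033 = (-32*(-9)*(-31) + 0) - 24033 = (288*(-31) + 0) - 24033 = (-8928 + 0) - 24033 = -8928 - 24033 = -32961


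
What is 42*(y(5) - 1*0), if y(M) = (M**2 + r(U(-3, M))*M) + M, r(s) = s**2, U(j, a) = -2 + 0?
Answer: 2100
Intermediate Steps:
U(j, a) = -2
y(M) = M**2 + 5*M (y(M) = (M**2 + (-2)**2*M) + M = (M**2 + 4*M) + M = M**2 + 5*M)
42*(y(5) - 1*0) = 42*(5*(5 + 5) - 1*0) = 42*(5*10 + 0) = 42*(50 + 0) = 42*50 = 2100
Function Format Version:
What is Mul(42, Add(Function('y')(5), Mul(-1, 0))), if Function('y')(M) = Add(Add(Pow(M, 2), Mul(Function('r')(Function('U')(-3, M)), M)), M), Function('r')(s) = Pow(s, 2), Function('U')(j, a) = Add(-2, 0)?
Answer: 2100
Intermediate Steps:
Function('U')(j, a) = -2
Function('y')(M) = Add(Pow(M, 2), Mul(5, M)) (Function('y')(M) = Add(Add(Pow(M, 2), Mul(Pow(-2, 2), M)), M) = Add(Add(Pow(M, 2), Mul(4, M)), M) = Add(Pow(M, 2), Mul(5, M)))
Mul(42, Add(Function('y')(5), Mul(-1, 0))) = Mul(42, Add(Mul(5, Add(5, 5)), Mul(-1, 0))) = Mul(42, Add(Mul(5, 10), 0)) = Mul(42, Add(50, 0)) = Mul(42, 50) = 2100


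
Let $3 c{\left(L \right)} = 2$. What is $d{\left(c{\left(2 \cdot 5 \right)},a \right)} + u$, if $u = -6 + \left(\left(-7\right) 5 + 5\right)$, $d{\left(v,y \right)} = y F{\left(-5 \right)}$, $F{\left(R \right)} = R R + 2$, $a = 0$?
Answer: $-36$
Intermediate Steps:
$F{\left(R \right)} = 2 + R^{2}$ ($F{\left(R \right)} = R^{2} + 2 = 2 + R^{2}$)
$c{\left(L \right)} = \frac{2}{3}$ ($c{\left(L \right)} = \frac{1}{3} \cdot 2 = \frac{2}{3}$)
$d{\left(v,y \right)} = 27 y$ ($d{\left(v,y \right)} = y \left(2 + \left(-5\right)^{2}\right) = y \left(2 + 25\right) = y 27 = 27 y$)
$u = -36$ ($u = -6 + \left(-35 + 5\right) = -6 - 30 = -36$)
$d{\left(c{\left(2 \cdot 5 \right)},a \right)} + u = 27 \cdot 0 - 36 = 0 - 36 = -36$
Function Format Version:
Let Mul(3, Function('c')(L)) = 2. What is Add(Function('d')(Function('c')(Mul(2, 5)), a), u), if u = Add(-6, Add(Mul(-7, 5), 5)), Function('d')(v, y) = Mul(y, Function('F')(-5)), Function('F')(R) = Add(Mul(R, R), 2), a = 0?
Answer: -36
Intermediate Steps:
Function('F')(R) = Add(2, Pow(R, 2)) (Function('F')(R) = Add(Pow(R, 2), 2) = Add(2, Pow(R, 2)))
Function('c')(L) = Rational(2, 3) (Function('c')(L) = Mul(Rational(1, 3), 2) = Rational(2, 3))
Function('d')(v, y) = Mul(27, y) (Function('d')(v, y) = Mul(y, Add(2, Pow(-5, 2))) = Mul(y, Add(2, 25)) = Mul(y, 27) = Mul(27, y))
u = -36 (u = Add(-6, Add(-35, 5)) = Add(-6, -30) = -36)
Add(Function('d')(Function('c')(Mul(2, 5)), a), u) = Add(Mul(27, 0), -36) = Add(0, -36) = -36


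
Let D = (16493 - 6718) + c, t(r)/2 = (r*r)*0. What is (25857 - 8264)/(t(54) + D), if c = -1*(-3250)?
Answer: 17593/13025 ≈ 1.3507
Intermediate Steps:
c = 3250
t(r) = 0 (t(r) = 2*((r*r)*0) = 2*(r**2*0) = 2*0 = 0)
D = 13025 (D = (16493 - 6718) + 3250 = 9775 + 3250 = 13025)
(25857 - 8264)/(t(54) + D) = (25857 - 8264)/(0 + 13025) = 17593/13025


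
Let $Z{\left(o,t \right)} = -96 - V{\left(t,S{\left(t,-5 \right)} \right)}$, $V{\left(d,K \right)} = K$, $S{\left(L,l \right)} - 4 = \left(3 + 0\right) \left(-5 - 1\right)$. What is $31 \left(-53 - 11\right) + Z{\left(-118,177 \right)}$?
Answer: $-2066$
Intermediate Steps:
$S{\left(L,l \right)} = -14$ ($S{\left(L,l \right)} = 4 + \left(3 + 0\right) \left(-5 - 1\right) = 4 + 3 \left(-6\right) = 4 - 18 = -14$)
$Z{\left(o,t \right)} = -82$ ($Z{\left(o,t \right)} = -96 - -14 = -96 + 14 = -82$)
$31 \left(-53 - 11\right) + Z{\left(-118,177 \right)} = 31 \left(-53 - 11\right) - 82 = 31 \left(-64\right) - 82 = -1984 - 82 = -2066$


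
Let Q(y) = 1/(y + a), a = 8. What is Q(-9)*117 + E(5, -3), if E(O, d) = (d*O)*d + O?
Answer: -67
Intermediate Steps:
Q(y) = 1/(8 + y) (Q(y) = 1/(y + 8) = 1/(8 + y))
E(O, d) = O + O*d² (E(O, d) = (O*d)*d + O = O*d² + O = O + O*d²)
Q(-9)*117 + E(5, -3) = 117/(8 - 9) + 5*(1 + (-3)²) = 117/(-1) + 5*(1 + 9) = -1*117 + 5*10 = -117 + 50 = -67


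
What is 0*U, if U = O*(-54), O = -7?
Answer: 0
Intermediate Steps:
U = 378 (U = -7*(-54) = 378)
0*U = 0*378 = 0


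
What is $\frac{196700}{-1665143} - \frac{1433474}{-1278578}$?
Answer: $\frac{152531636013}{152072514761} \approx 1.003$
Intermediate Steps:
$\frac{196700}{-1665143} - \frac{1433474}{-1278578} = 196700 \left(- \frac{1}{1665143}\right) - - \frac{102391}{91327} = - \frac{196700}{1665143} + \frac{102391}{91327} = \frac{152531636013}{152072514761}$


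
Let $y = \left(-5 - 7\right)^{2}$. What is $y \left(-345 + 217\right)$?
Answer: $-18432$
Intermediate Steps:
$y = 144$ ($y = \left(-12\right)^{2} = 144$)
$y \left(-345 + 217\right) = 144 \left(-345 + 217\right) = 144 \left(-128\right) = -18432$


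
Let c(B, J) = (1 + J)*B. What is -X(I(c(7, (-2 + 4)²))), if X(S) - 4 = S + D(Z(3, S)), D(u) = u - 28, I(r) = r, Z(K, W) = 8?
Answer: -19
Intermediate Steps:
c(B, J) = B*(1 + J)
D(u) = -28 + u
X(S) = -16 + S (X(S) = 4 + (S + (-28 + 8)) = 4 + (S - 20) = 4 + (-20 + S) = -16 + S)
-X(I(c(7, (-2 + 4)²))) = -(-16 + 7*(1 + (-2 + 4)²)) = -(-16 + 7*(1 + 2²)) = -(-16 + 7*(1 + 4)) = -(-16 + 7*5) = -(-16 + 35) = -1*19 = -19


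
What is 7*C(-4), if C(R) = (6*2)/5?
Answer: 84/5 ≈ 16.800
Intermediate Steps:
C(R) = 12/5 (C(R) = 12*(1/5) = 12/5)
7*C(-4) = 7*(12/5) = 84/5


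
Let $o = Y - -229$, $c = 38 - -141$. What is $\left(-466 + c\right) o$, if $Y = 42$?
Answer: $-77777$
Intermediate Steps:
$c = 179$ ($c = 38 + 141 = 179$)
$o = 271$ ($o = 42 - -229 = 42 + 229 = 271$)
$\left(-466 + c\right) o = \left(-466 + 179\right) 271 = \left(-287\right) 271 = -77777$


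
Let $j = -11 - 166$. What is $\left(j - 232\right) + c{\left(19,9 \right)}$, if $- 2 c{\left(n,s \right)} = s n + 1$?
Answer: $-495$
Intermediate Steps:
$c{\left(n,s \right)} = - \frac{1}{2} - \frac{n s}{2}$ ($c{\left(n,s \right)} = - \frac{s n + 1}{2} = - \frac{n s + 1}{2} = - \frac{1 + n s}{2} = - \frac{1}{2} - \frac{n s}{2}$)
$j = -177$
$\left(j - 232\right) + c{\left(19,9 \right)} = \left(-177 - 232\right) - \left(\frac{1}{2} + \frac{19}{2} \cdot 9\right) = -409 - 86 = -495$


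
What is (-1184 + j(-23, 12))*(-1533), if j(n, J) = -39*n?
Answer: 439971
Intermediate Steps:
(-1184 + j(-23, 12))*(-1533) = (-1184 - 39*(-23))*(-1533) = (-1184 + 897)*(-1533) = -287*(-1533) = 439971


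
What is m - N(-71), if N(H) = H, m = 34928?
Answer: 34999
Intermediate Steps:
m - N(-71) = 34928 - 1*(-71) = 34928 + 71 = 34999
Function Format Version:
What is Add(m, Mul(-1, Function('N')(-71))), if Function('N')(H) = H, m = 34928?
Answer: 34999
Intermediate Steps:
Add(m, Mul(-1, Function('N')(-71))) = Add(34928, Mul(-1, -71)) = Add(34928, 71) = 34999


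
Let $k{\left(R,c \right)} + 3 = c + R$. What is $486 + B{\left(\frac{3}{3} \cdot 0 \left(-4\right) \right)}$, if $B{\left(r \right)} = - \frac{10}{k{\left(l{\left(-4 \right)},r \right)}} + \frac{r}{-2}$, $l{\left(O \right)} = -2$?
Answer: $488$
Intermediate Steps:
$k{\left(R,c \right)} = -3 + R + c$ ($k{\left(R,c \right)} = -3 + \left(c + R\right) = -3 + \left(R + c\right) = -3 + R + c$)
$B{\left(r \right)} = - \frac{10}{-5 + r} - \frac{r}{2}$ ($B{\left(r \right)} = - \frac{10}{-3 - 2 + r} + \frac{r}{-2} = - \frac{10}{-5 + r} + r \left(- \frac{1}{2}\right) = - \frac{10}{-5 + r} - \frac{r}{2}$)
$486 + B{\left(\frac{3}{3} \cdot 0 \left(-4\right) \right)} = 486 + \frac{-20 - \frac{3}{3} \cdot 0 \left(-4\right) \left(-5 + \frac{3}{3} \cdot 0 \left(-4\right)\right)}{2 \left(-5 + \frac{3}{3} \cdot 0 \left(-4\right)\right)} = 486 + \frac{-20 - 3 \cdot \frac{1}{3} \cdot 0 \left(-4\right) \left(-5 + 3 \cdot \frac{1}{3} \cdot 0 \left(-4\right)\right)}{2 \left(-5 + 3 \cdot \frac{1}{3} \cdot 0 \left(-4\right)\right)} = 486 + \frac{-20 - 1 \cdot 0 \left(-4\right) \left(-5 + 1 \cdot 0 \left(-4\right)\right)}{2 \left(-5 + 1 \cdot 0 \left(-4\right)\right)} = 486 + \frac{-20 - 0 \left(-4\right) \left(-5 + 0 \left(-4\right)\right)}{2 \left(-5 + 0 \left(-4\right)\right)} = 486 + \frac{-20 - 0 \left(-5 + 0\right)}{2 \left(-5 + 0\right)} = 486 + \frac{-20 - 0 \left(-5\right)}{2 \left(-5\right)} = 486 + \frac{1}{2} \left(- \frac{1}{5}\right) \left(-20 + 0\right) = 486 + \frac{1}{2} \left(- \frac{1}{5}\right) \left(-20\right) = 486 + 2 = 488$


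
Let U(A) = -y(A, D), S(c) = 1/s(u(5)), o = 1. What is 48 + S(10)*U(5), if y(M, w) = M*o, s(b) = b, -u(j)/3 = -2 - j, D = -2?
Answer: 1003/21 ≈ 47.762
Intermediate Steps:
u(j) = 6 + 3*j (u(j) = -3*(-2 - j) = 6 + 3*j)
y(M, w) = M (y(M, w) = M*1 = M)
S(c) = 1/21 (S(c) = 1/(6 + 3*5) = 1/(6 + 15) = 1/21)
U(A) = -A
48 + S(10)*U(5) = 48 + (-1*5)/21 = 48 + (1/21)*(-5) = 48 - 5/21 = 1003/21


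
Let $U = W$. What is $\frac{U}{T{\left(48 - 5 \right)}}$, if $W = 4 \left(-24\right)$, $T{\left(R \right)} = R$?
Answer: $- \frac{96}{43} \approx -2.2326$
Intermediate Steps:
$W = -96$
$U = -96$
$\frac{U}{T{\left(48 - 5 \right)}} = - \frac{96}{48 - 5} = - \frac{96}{43}$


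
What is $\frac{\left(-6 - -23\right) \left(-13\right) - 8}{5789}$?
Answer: $- \frac{229}{5789} \approx -0.039558$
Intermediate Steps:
$\frac{\left(-6 - -23\right) \left(-13\right) - 8}{5789} = \left(\left(-6 + 23\right) \left(-13\right) - 8\right) \frac{1}{5789} = \left(17 \left(-13\right) - 8\right) \frac{1}{5789} = \left(-221 - 8\right) \frac{1}{5789} = \left(-229\right) \frac{1}{5789} = - \frac{229}{5789}$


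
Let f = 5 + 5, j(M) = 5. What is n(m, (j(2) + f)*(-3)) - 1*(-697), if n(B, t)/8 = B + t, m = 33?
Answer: 601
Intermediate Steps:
f = 10
n(B, t) = 8*B + 8*t (n(B, t) = 8*(B + t) = 8*B + 8*t)
n(m, (j(2) + f)*(-3)) - 1*(-697) = (8*33 + 8*((5 + 10)*(-3))) - 1*(-697) = (264 + 8*(15*(-3))) + 697 = (264 + 8*(-45)) + 697 = (264 - 360) + 697 = -96 + 697 = 601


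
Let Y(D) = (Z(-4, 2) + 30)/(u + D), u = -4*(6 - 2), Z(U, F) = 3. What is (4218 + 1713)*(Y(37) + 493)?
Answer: 20533122/7 ≈ 2.9333e+6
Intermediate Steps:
u = -16 (u = -4*4 = -16)
Y(D) = 33/(-16 + D) (Y(D) = (3 + 30)/(-16 + D) = 33/(-16 + D))
(4218 + 1713)*(Y(37) + 493) = (4218 + 1713)*(33/(-16 + 37) + 493) = 5931*(33/21 + 493) = 5931*(33*(1/21) + 493) = 5931*(11/7 + 493) = 5931*(3462/7) = 20533122/7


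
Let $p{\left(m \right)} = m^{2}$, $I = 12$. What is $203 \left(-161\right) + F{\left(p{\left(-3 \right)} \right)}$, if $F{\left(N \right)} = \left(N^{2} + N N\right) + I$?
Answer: $-32509$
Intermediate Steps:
$F{\left(N \right)} = 12 + 2 N^{2}$ ($F{\left(N \right)} = \left(N^{2} + N N\right) + 12 = \left(N^{2} + N^{2}\right) + 12 = 2 N^{2} + 12 = 12 + 2 N^{2}$)
$203 \left(-161\right) + F{\left(p{\left(-3 \right)} \right)} = 203 \left(-161\right) + \left(12 + 2 \left(\left(-3\right)^{2}\right)^{2}\right) = -32683 + \left(12 + 2 \cdot 9^{2}\right) = -32683 + \left(12 + 2 \cdot 81\right) = -32683 + \left(12 + 162\right) = -32683 + 174 = -32509$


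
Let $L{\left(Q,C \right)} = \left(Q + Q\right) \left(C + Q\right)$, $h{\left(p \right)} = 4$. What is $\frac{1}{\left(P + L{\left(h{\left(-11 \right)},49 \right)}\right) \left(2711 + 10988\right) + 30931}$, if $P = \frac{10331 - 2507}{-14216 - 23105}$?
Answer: $\frac{37321}{217821595571} \approx 1.7134 \cdot 10^{-7}$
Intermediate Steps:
$P = - \frac{7824}{37321}$ ($P = \frac{7824}{-37321} = 7824 \left(- \frac{1}{37321}\right) = - \frac{7824}{37321} \approx -0.20964$)
$L{\left(Q,C \right)} = 2 Q \left(C + Q\right)$
$\frac{1}{\left(P + L{\left(h{\left(-11 \right)},49 \right)}\right) \left(2711 + 10988\right) + 30931} = \frac{1}{\left(- \frac{7824}{37321} + 2 \cdot 4 \left(49 + 4\right)\right) \left(2711 + 10988\right) + 30931} = \frac{1}{\left(- \frac{7824}{37321} + 2 \cdot 4 \cdot 53\right) 13699 + 30931} = \frac{1}{\left(- \frac{7824}{37321} + 424\right) 13699 + 30931} = \frac{1}{\frac{15816280}{37321} \cdot 13699 + 30931} = \frac{1}{\frac{216667219720}{37321} + 30931} = \frac{1}{\frac{217821595571}{37321}} = \frac{37321}{217821595571}$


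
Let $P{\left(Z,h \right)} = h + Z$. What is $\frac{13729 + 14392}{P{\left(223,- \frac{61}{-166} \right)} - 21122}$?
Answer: $- \frac{4668086}{3469173} \approx -1.3456$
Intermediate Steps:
$P{\left(Z,h \right)} = Z + h$
$\frac{13729 + 14392}{P{\left(223,- \frac{61}{-166} \right)} - 21122} = \frac{13729 + 14392}{\left(223 - \frac{61}{-166}\right) - 21122} = \frac{28121}{\left(223 - - \frac{61}{166}\right) - 21122} = \frac{28121}{\left(223 + \frac{61}{166}\right) - 21122} = \frac{28121}{\frac{37079}{166} - 21122} = \frac{28121}{- \frac{3469173}{166}} = 28121 \left(- \frac{166}{3469173}\right) = - \frac{4668086}{3469173}$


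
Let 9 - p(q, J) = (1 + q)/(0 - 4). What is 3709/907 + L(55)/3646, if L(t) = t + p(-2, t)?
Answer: 54323341/13227688 ≈ 4.1068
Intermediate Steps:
p(q, J) = 37/4 + q/4 (p(q, J) = 9 - (1 + q)/(0 - 4) = 9 - (1 + q)/(-4) = 9 - (1 + q)*(-1)/4 = 9 - (-1/4 - q/4) = 9 + (1/4 + q/4) = 37/4 + q/4)
L(t) = 35/4 + t (L(t) = t + (37/4 + (1/4)*(-2)) = t + (37/4 - 1/2) = t + 35/4 = 35/4 + t)
3709/907 + L(55)/3646 = 3709/907 + (35/4 + 55)/3646 = 3709*(1/907) + (255/4)*(1/3646) = 3709/907 + 255/14584 = 54323341/13227688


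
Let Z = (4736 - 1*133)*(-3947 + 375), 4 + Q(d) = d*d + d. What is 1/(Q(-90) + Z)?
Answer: -1/16433910 ≈ -6.0850e-8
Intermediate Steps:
Q(d) = -4 + d + d² (Q(d) = -4 + (d*d + d) = -4 + (d² + d) = -4 + (d + d²) = -4 + d + d²)
Z = -16441916 (Z = (4736 - 133)*(-3572) = 4603*(-3572) = -16441916)
1/(Q(-90) + Z) = 1/((-4 - 90 + (-90)²) - 16441916) = 1/((-4 - 90 + 8100) - 16441916) = 1/(8006 - 16441916) = 1/(-16433910) = -1/16433910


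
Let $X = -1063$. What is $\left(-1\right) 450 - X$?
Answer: $613$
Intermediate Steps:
$\left(-1\right) 450 - X = \left(-1\right) 450 - -1063 = -450 + 1063 = 613$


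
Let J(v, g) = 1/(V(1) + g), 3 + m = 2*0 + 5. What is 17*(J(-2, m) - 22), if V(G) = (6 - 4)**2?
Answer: -2227/6 ≈ -371.17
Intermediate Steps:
V(G) = 4 (V(G) = 2**2 = 4)
m = 2 (m = -3 + (2*0 + 5) = -3 + (0 + 5) = -3 + 5 = 2)
J(v, g) = 1/(4 + g)
17*(J(-2, m) - 22) = 17*(1/(4 + 2) - 22) = 17*(1/6 - 22) = 17*(-131/6) = -2227/6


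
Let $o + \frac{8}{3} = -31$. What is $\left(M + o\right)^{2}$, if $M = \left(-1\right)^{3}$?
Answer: $\frac{10816}{9} \approx 1201.8$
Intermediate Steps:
$o = - \frac{101}{3}$ ($o = - \frac{8}{3} - 31 = - \frac{101}{3} \approx -33.667$)
$M = -1$
$\left(M + o\right)^{2} = \left(-1 - \frac{101}{3}\right)^{2} = \left(- \frac{104}{3}\right)^{2} = \frac{10816}{9}$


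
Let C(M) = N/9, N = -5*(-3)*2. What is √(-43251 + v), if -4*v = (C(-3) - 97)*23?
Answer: I*√1537647/6 ≈ 206.67*I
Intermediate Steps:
N = 30 (N = 15*2 = 30)
C(M) = 10/3 (C(M) = 30/9 = 30*(⅑) = 10/3)
v = 6463/12 (v = -(10/3 - 97)*23/4 = -(-281)*23/12 = -¼*(-6463/3) = 6463/12 ≈ 538.58)
√(-43251 + v) = √(-43251 + 6463/12) = √(-512549/12) = I*√1537647/6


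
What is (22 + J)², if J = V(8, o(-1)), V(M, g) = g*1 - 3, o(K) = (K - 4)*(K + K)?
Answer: 841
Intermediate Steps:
o(K) = 2*K*(-4 + K) (o(K) = (-4 + K)*(2*K) = 2*K*(-4 + K))
V(M, g) = -3 + g (V(M, g) = g - 3 = -3 + g)
J = 7 (J = -3 + 2*(-1)*(-4 - 1) = -3 + 2*(-1)*(-5) = -3 + 10 = 7)
(22 + J)² = (22 + 7)² = 29² = 841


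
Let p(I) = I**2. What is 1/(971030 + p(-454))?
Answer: 1/1177146 ≈ 8.4951e-7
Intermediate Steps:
1/(971030 + p(-454)) = 1/(971030 + (-454)**2) = 1/(971030 + 206116) = 1/1177146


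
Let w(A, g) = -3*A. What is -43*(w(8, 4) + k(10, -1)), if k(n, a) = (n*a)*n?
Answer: 5332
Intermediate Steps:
k(n, a) = a*n² (k(n, a) = (a*n)*n = a*n²)
-43*(w(8, 4) + k(10, -1)) = -43*(-3*8 - 1*10²) = -43*(-24 - 1*100) = -43*(-24 - 100) = -43*(-124) = 5332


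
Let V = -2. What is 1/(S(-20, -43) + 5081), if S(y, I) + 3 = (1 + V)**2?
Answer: 1/5079 ≈ 0.00019689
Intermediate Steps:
S(y, I) = -2 (S(y, I) = -3 + (1 - 2)**2 = -3 + (-1)**2 = -3 + 1 = -2)
1/(S(-20, -43) + 5081) = 1/(-2 + 5081) = 1/5079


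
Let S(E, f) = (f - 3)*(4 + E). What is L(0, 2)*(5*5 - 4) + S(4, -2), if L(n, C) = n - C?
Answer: -82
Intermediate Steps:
S(E, f) = (-3 + f)*(4 + E)
L(0, 2)*(5*5 - 4) + S(4, -2) = (0 - 1*2)*(5*5 - 4) + (-12 - 3*4 + 4*(-2) + 4*(-2)) = (0 - 2)*(25 - 4) + (-12 - 12 - 8 - 8) = -2*21 - 40 = -42 - 40 = -82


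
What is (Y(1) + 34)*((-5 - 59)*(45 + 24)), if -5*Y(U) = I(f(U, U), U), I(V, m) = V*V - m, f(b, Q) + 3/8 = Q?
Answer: -753411/5 ≈ -1.5068e+5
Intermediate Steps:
f(b, Q) = -3/8 + Q
I(V, m) = V**2 - m
Y(U) = -(-3/8 + U)**2/5 + U/5 (Y(U) = -((-3/8 + U)**2 - U)/5 = -(-3/8 + U)**2/5 + U/5)
(Y(1) + 34)*((-5 - 59)*(45 + 24)) = ((-(-3 + 8*1)**2/320 + (1/5)*1) + 34)*((-5 - 59)*(45 + 24)) = ((-(-3 + 8)**2/320 + 1/5) + 34)*(-64*69) = ((-1/320*5**2 + 1/5) + 34)*(-4416) = ((-1/320*25 + 1/5) + 34)*(-4416) = ((-5/64 + 1/5) + 34)*(-4416) = (39/320 + 34)*(-4416) = (10919/320)*(-4416) = -753411/5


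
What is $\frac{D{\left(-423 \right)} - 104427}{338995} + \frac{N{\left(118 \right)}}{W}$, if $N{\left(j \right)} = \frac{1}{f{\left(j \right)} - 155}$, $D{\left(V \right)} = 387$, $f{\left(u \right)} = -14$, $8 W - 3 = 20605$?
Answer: $- \frac{9058705751}{29515887856} \approx -0.30691$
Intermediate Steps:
$W = 2576$ ($W = \frac{3}{8} + \frac{1}{8} \cdot 20605 = \frac{3}{8} + \frac{20605}{8} = 2576$)
$N{\left(j \right)} = - \frac{1}{169}$ ($N{\left(j \right)} = \frac{1}{-14 - 155} = \frac{1}{-169} = - \frac{1}{169}$)
$\frac{D{\left(-423 \right)} - 104427}{338995} + \frac{N{\left(118 \right)}}{W} = \frac{387 - 104427}{338995} - \frac{1}{169 \cdot 2576} = \left(-104040\right) \frac{1}{338995} - \frac{1}{435344} = - \frac{20808}{67799} - \frac{1}{435344} = - \frac{9058705751}{29515887856}$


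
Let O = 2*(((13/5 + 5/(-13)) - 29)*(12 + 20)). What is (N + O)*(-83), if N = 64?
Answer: 8902912/65 ≈ 1.3697e+5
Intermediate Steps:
O = -111424/65 (O = 2*(((13*(⅕) + 5*(-1/13)) - 29)*32) = 2*(((13/5 - 5/13) - 29)*32) = 2*((144/65 - 29)*32) = 2*(-1741/65*32) = 2*(-55712/65) = -111424/65 ≈ -1714.2)
(N + O)*(-83) = (64 - 111424/65)*(-83) = -107264/65*(-83) = 8902912/65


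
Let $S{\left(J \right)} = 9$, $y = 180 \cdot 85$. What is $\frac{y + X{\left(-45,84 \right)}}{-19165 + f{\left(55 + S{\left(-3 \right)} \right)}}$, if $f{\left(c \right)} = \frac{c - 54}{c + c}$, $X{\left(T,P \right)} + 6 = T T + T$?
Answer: $- \frac{1105536}{1226555} \approx -0.90133$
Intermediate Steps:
$y = 15300$
$X{\left(T,P \right)} = -6 + T + T^{2}$ ($X{\left(T,P \right)} = -6 + \left(T T + T\right) = -6 + \left(T^{2} + T\right) = -6 + \left(T + T^{2}\right) = -6 + T + T^{2}$)
$f{\left(c \right)} = \frac{-54 + c}{2 c}$
$\frac{y + X{\left(-45,84 \right)}}{-19165 + f{\left(55 + S{\left(-3 \right)} \right)}} = \frac{15300 - \left(51 - 2025\right)}{-19165 + \frac{-54 + \left(55 + 9\right)}{2 \left(55 + 9\right)}} = \frac{15300 - -1974}{-19165 + \frac{-54 + 64}{2 \cdot 64}} = \frac{15300 + 1974}{-19165 + \frac{1}{2} \cdot \frac{1}{64} \cdot 10} = \frac{17274}{-19165 + \frac{5}{64}} = \frac{17274}{- \frac{1226555}{64}} = 17274 \left(- \frac{64}{1226555}\right) = - \frac{1105536}{1226555}$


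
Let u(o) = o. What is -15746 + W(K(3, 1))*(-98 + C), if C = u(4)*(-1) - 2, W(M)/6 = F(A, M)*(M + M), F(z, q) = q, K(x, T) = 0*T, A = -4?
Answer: -15746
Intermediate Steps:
K(x, T) = 0
W(M) = 12*M² (W(M) = 6*(M*(M + M)) = 6*(M*(2*M)) = 6*(2*M²) = 12*M²)
C = -6 (C = 4*(-1) - 2 = -4 - 2 = -6)
-15746 + W(K(3, 1))*(-98 + C) = -15746 + (12*0²)*(-98 - 6) = -15746 + (12*0)*(-104) = -15746 + 0*(-104) = -15746 + 0 = -15746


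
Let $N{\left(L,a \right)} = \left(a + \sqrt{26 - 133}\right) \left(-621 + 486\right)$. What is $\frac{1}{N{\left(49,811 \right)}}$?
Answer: $\frac{i}{135 \left(\sqrt{107} - 811 i\right)} \approx -9.1322 \cdot 10^{-6} + 1.1648 \cdot 10^{-7} i$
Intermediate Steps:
$N{\left(L,a \right)} = - 135 a - 135 i \sqrt{107}$ ($N{\left(L,a \right)} = \left(a + \sqrt{-107}\right) \left(-135\right) = \left(a + i \sqrt{107}\right) \left(-135\right) = - 135 a - 135 i \sqrt{107}$)
$\frac{1}{N{\left(49,811 \right)}} = \frac{1}{\left(-135\right) 811 - 135 i \sqrt{107}} = \frac{1}{-109485 - 135 i \sqrt{107}}$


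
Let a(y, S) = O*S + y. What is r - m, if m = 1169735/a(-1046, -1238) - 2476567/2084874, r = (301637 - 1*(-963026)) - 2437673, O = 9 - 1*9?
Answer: -638908325124142/545194551 ≈ -1.1719e+6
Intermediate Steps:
O = 0 (O = 9 - 9 = 0)
a(y, S) = y (a(y, S) = 0*S + y = 0 + y = y)
r = -1173010 (r = (301637 + 963026) - 2437673 = 1264663 - 2437673 = -1173010)
m = -610335144368/545194551 (m = 1169735/(-1046) - 2476567/2084874 = 1169735*(-1/1046) - 2476567*1/2084874 = -1169735/1046 - 2476567/2084874 = -610335144368/545194551 ≈ -1119.5)
r - m = -1173010 - 1*(-610335144368/545194551) = -1173010 + 610335144368/545194551 = -638908325124142/545194551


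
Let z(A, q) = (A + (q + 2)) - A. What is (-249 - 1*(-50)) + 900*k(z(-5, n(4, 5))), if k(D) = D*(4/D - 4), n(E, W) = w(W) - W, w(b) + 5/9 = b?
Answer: -1799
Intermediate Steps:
w(b) = -5/9 + b
n(E, W) = -5/9 (n(E, W) = (-5/9 + W) - W = -5/9)
z(A, q) = 2 + q (z(A, q) = (A + (2 + q)) - A = (2 + A + q) - A = 2 + q)
k(D) = D*(-4 + 4/D)
(-249 - 1*(-50)) + 900*k(z(-5, n(4, 5))) = (-249 - 1*(-50)) + 900*(4 - 4*(2 - 5/9)) = (-249 + 50) + 900*(4 - 4*13/9) = -199 + 900*(4 - 52/9) = -199 + 900*(-16/9) = -199 - 1600 = -1799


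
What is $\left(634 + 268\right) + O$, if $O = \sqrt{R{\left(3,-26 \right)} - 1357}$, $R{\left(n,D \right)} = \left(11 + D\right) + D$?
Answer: $902 + i \sqrt{1398} \approx 902.0 + 37.39 i$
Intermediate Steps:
$R{\left(n,D \right)} = 11 + 2 D$
$O = i \sqrt{1398}$ ($O = \sqrt{\left(11 + 2 \left(-26\right)\right) - 1357} = \sqrt{\left(11 - 52\right) - 1357} = \sqrt{-41 - 1357} = \sqrt{-1398} = i \sqrt{1398} \approx 37.39 i$)
$\left(634 + 268\right) + O = \left(634 + 268\right) + i \sqrt{1398} = 902 + i \sqrt{1398}$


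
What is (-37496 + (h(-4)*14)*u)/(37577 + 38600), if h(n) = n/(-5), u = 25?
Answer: -37216/76177 ≈ -0.48855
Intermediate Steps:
h(n) = -n/5
(-37496 + (h(-4)*14)*u)/(37577 + 38600) = (-37496 + (-⅕*(-4)*14)*25)/(37577 + 38600) = (-37496 + ((⅘)*14)*25)/76177 = (-37496 + (56/5)*25)*(1/76177) = (-37496 + 280)*(1/76177) = -37216*1/76177 = -37216/76177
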